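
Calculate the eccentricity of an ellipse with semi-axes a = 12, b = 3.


c = sqrt(144-9) = sqrt(135) = 11.6190
e = c/a = sqrt(135)/12 = 0.9682

e = 0.9682


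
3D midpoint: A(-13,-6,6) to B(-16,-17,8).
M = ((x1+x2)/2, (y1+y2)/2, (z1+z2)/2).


Mx = (-13- 16)/2 = -14.5000
My = (-6- 17)/2 = -11.5000
Mz = (6+8)/2 = 7.0000

M = (-14.5000, -11.5000, 7.0000)


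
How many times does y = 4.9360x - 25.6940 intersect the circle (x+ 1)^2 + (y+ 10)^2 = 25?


Substitute y = 4.9360x - 25.6940: (x+ 1)^2 + (4.9360x- 25.6940+ 10)^2 = 25
Expand to Ax^2 + Bx + C = 0, where b-k = -15.694
A = 1+m^2 = 25.364096
B = 2(m(b-k) - h) = 2(4.9360*(-15.694) + 1) = -152.931168
C = h^2 + (b-k)^2 - r^2 = 1 + 246.301636 - 25 = 222.301636
disc = B^2-4AC = 23387.9421 - 22553.9201 = 834.0220
disc > 0

2 intersection points


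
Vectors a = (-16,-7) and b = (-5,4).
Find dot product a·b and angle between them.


a·b = -16*(-5) - 7*4 = 80 - 28 = 52
|a| = sqrt(256+49) = 17.4642
|b| = sqrt(25+16) = 6.4031
cos(theta) = 52/(sqrt(305)*sqrt(41)) = 52/sqrt(12505) = 0.465009
theta = arccos(52/sqrt(12505)) = 62.2892 degrees

a·b = 52, theta = 62.2892 deg


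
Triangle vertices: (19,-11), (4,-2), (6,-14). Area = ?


19*(-2+ 14) = 228
4*(-14+ 11) = -12
6*(-11+ 2) = -54
sum = 162
Area = |162|/2 = 81.0000

81.0000 sq units


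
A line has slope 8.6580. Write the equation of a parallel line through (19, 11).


Parallel lines have equal slopes.
m2 = 8.6580
b2 = 11 - 8.6580*19 = -153.5020

y = 8.6580x - 153.5020


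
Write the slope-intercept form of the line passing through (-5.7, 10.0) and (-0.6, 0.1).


m = (-9.9)/(5.1) = -1.9412
b = y1 - m*x1 = 10.0 - (-9.9*(-5.7))/(5.1) = 10.0 - 11.0647 = -1.0647

y = -1.9412x - 1.0647


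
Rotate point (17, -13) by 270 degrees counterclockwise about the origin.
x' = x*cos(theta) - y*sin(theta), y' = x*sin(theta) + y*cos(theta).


cos(270) = 0, sin(270) = -1
x' = 17*0 + 13*(-1) = -13
y' = 17*(-1) - 13*0 = -17

(-13, -17)


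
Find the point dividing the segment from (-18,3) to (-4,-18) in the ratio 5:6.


Px = (5*(-4) + 6*(-18))/11 = -128/11 = -11.6364
Py = (5*(-18) + 6*3)/11 = -72/11 = -6.5455

P = (-11.6364, -6.5455)


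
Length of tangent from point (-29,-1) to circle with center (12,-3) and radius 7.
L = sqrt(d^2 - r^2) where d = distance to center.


d = sqrt((-29-12)^2 + (-1+ 3)^2) = sqrt(1681+4) = 41.0488
L = sqrt(1685.0000 - 49) = sqrt(1636.0000) = 40.4475

40.4475


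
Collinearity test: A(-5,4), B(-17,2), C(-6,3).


-5*(2-3) - 17*(3-4) - 6*(4-2)
= 5 + 17 - 12 = 10

No, not collinear (determinant = 10)


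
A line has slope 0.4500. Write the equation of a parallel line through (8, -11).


Parallel lines have equal slopes.
m2 = 0.4500
b2 = -11 - 0.4500*8 = -14.6000

y = 0.4500x - 14.6000


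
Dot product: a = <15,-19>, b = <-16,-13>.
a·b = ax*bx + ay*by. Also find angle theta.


a·b = 15*(-16) - 19*(-13) = -240 + 247 = 7
|a| = sqrt(225+361) = 24.2074
|b| = sqrt(256+169) = 20.6155
cos(theta) = 7/(sqrt(586)*sqrt(425)) = 7/sqrt(249050) = 0.014027
theta = arccos(7/sqrt(249050)) = 89.1963 degrees

a·b = 7, theta = 89.1963 deg


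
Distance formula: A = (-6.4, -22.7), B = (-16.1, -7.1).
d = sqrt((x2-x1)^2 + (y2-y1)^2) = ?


dx = -16.1 + 6.4 = -9.7
dy = -7.1 + 22.7 = 15.6
d = sqrt(94.09 + 243.36) = sqrt(337.45) = 18.3698

18.3698


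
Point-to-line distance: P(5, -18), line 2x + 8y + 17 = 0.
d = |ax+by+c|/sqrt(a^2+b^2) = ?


|2*5 + 8*(-18) + 17| = |-117| = 117
sqrt(4 + 64) = sqrt(68) = 8.2462
d = 117/sqrt(68) = 14.1883

14.1883


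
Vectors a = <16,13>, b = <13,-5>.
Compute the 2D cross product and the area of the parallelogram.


cross = 16*(-5) - 13*13 = -80 - 169 = -249
Parallelogram area = |-249| = 249

cross = -249, parallelogram area = 249


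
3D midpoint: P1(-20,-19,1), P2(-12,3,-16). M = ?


Mx = (-20- 12)/2 = -16.0000
My = (-19+3)/2 = -8.0000
Mz = (1- 16)/2 = -7.5000

M = (-16.0000, -8.0000, -7.5000)


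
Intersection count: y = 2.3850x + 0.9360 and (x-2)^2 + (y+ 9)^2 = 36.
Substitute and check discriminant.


Substitute y = 2.3850x + 0.9360: (x-2)^2 + (2.3850x+0.9360+ 9)^2 = 36
Expand to Ax^2 + Bx + C = 0, where b-k = 9.936
A = 1+m^2 = 6.688225
B = 2(m(b-k) - h) = 2(2.3850*9.936 - 2) = 43.39472
C = h^2 + (b-k)^2 - r^2 = 4 + 98.724096 - 36 = 66.724096
disc = B^2-4AC = 1883.1017 - 1785.0631 = 98.0386
disc > 0

2 intersection points


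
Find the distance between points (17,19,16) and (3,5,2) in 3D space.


dx=-14, dy=-14, dz=-14
d = sqrt(196+196+196) = sqrt(588) = 24.2487

24.2487


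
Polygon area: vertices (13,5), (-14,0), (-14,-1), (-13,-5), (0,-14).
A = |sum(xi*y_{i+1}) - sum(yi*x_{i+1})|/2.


sum(xi*y_{i+1}) = 13*0 - 14*(-1) - 14*(-5) - 13*(-14) + 0*5 = 266
sum(yi*x_{i+1}) = 5*(-14) + 0*(-14) - 1*(-13) - 5*0 - 14*13 = -239
Area = |266 + 239|/2 = 505/2 = 252.5000

252.5000 sq units


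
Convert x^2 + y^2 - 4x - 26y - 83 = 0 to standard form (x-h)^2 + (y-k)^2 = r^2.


h = -D/2 = 4/2 = 2
k = -E/2 = 26/2 = 13
r^2 = h^2 + k^2 - F = 4 + 169 + 83 = 256
r = 16

Center (2, 13), radius = 16


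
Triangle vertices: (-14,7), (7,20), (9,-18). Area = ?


-14*(20+ 18) = -532
7*(-18-7) = -175
9*(7-20) = -117
sum = -824
Area = |-824|/2 = 412.0000

412.0000 sq units


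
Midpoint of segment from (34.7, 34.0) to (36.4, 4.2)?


Mx = (34.7 + 36.4)/2 = 71.1/2 = 35.5500
My = (34.0 + 4.2)/2 = 38.2/2 = 19.1000

(35.5500, 19.1000)


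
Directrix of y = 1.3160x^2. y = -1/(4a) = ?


a = 1.3160
1/(4a) = 0.1900
directrix: y = -0.1900 = -0.1900

y = -0.1900


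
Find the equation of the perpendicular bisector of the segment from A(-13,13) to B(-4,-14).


Midpoint = (-8.5, -0.5)
Slope of AB = dy/dx = -27/9 = -3.0000
Perp slope = -dx/dy = 9/27 = 0.3333
b = My - (perp slope)*Mx = -0.5 + (9*(-8.5))/(-27) = -0.5 + 2.8333 = 2.3333

y = 0.3333x + 2.3333


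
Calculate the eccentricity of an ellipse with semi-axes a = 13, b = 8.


c = sqrt(169-64) = sqrt(105) = 10.2470
e = c/a = sqrt(105)/13 = 0.7882

e = 0.7882


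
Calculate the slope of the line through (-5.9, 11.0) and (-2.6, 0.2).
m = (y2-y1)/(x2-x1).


dy = 0.2 - 11.0 = -10.8
dx = -2.6 + 5.9 = 3.3
m = -10.8/3.3 = -3.2727

m = -3.2727


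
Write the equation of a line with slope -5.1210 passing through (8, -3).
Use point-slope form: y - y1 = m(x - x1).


y + 3 = -5.1210(x - 8)
y = -5.1210x - 3 + 5.1210*8
y = -5.1210x + 37.9680

y = -5.1210x + 37.9680


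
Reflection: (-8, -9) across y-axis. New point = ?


Reflection rule for y-axis: (-x, y)
(-8, -9) -> (8, -9)

(8, -9)


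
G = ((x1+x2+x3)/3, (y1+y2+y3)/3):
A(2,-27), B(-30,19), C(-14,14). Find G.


Gx = (2- 30- 14)/3 = -42/3 = -14.0000
Gy = (-27+19+14)/3 = 6/3 = 2.0000

G = (-14.0000, 2.0000)


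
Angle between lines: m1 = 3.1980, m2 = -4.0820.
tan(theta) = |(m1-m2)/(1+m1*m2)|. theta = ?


m1-m2 = 7.28
1+m1*m2 = -12.054236
tan(theta) = |7.28/(-12.054236)| = 0.603937
theta = arctan(|7.28/(-12.054236)|) = 31.1293 degrees (acute angle)

31.1293 degrees


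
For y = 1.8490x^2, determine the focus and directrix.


a = 1.8490
1/(4a) = 0.1352
Focus = (0, 0.1352)
Directrix: y = -0.1352

Focus = (0, 0.1352), Directrix: y = -0.1352


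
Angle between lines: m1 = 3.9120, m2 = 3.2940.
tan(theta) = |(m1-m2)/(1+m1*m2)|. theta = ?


m1-m2 = 0.618
1+m1*m2 = 13.886128
tan(theta) = |0.618/13.886128| = 0.044505
theta = arctan(|0.618/13.886128|) = 2.5483 degrees (acute angle)

2.5483 degrees


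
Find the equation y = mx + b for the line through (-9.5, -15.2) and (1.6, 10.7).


m = (25.9)/(11.1) = 2.3333
b = y1 - m*x1 = -15.2 - (25.9*(-9.5))/(11.1) = -15.2 + 22.1667 = 6.9667

y = 2.3333x + 6.9667


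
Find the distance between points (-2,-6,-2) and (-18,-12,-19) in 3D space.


dx=-16, dy=-6, dz=-17
d = sqrt(256+36+289) = sqrt(581) = 24.1039

24.1039


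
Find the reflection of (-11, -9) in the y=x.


Reflection rule for y=x: (y, x)
(-11, -9) -> (-9, -11)

(-9, -11)


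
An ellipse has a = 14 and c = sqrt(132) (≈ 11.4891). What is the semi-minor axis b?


b^2 = 14^2 - (sqrt(132))^2 = 196 - 132 = 64
b = sqrt(64) = 8

b = 8


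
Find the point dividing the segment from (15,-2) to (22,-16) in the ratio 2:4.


Px = (2*22 + 4*15)/6 = 104/6 = 17.3333
Py = (2*(-16) + 4*(-2))/6 = -40/6 = -6.6667

P = (17.3333, -6.6667)


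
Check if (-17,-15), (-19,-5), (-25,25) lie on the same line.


-17*(-5-25) - 19*(25+ 15) - 25*(-15+ 5)
= 510 - 760 + 250 = 0

Yes, collinear (determinant = 0)


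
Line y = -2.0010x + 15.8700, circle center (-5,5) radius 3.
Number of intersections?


Substitute y = -2.0010x + 15.8700: (x+ 5)^2 + (-2.0010x+15.8700-5)^2 = 9
Expand to Ax^2 + Bx + C = 0, where b-k = 10.87
A = 1+m^2 = 5.004001
B = 2(m(b-k) - h) = 2(-2.0010*10.87 + 5) = -33.50174
C = h^2 + (b-k)^2 - r^2 = 25 + 118.1569 - 9 = 134.1569
disc = B^2-4AC = 1122.3666 - 2685.2850 = -1562.9184
disc < 0

0 intersection points


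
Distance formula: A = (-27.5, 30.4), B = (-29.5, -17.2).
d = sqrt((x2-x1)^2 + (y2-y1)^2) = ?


dx = -29.5 + 27.5 = -2.0
dy = -17.2 - 30.4 = -47.6
d = sqrt(4.0 + 2265.76) = sqrt(2269.76) = 47.6420

47.6420


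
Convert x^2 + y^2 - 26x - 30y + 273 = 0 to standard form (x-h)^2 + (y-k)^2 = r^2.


h = -D/2 = 26/2 = 13
k = -E/2 = 30/2 = 15
r^2 = h^2 + k^2 - F = 169 + 225 - 273 = 121
r = 11

Center (13, 15), radius = 11


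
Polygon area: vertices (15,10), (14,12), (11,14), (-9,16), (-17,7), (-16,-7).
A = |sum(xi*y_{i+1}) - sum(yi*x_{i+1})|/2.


sum(xi*y_{i+1}) = 15*12 + 14*14 + 11*16 - 9*7 - 17*(-7) - 16*10 = 448
sum(yi*x_{i+1}) = 10*14 + 12*11 + 14*(-9) + 16*(-17) + 7*(-16) - 7*15 = -343
Area = |448 + 343|/2 = 791/2 = 395.5000

395.5000 sq units


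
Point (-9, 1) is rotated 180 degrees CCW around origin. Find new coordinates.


cos(180) = -1, sin(180) = 0
x' = -9*(-1) - 1*0 = 9
y' = -9*0 + 1*(-1) = -1

(9, -1)


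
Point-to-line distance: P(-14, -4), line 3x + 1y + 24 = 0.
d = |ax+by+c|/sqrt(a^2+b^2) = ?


|3*(-14) + 1*(-4) + 24| = |-22| = 22
sqrt(9 + 1) = sqrt(10) = 3.1623
d = 22/sqrt(10) = 6.9570

6.9570


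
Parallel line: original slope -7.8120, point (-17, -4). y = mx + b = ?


Parallel lines have equal slopes.
m2 = -7.8120
b2 = -4 + 7.8120*(-17) = -136.8040

y = -7.8120x - 136.8040


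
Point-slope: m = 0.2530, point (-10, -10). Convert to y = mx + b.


y + 10 = 0.2530(x + 10)
y = 0.2530x - 10 - 0.2530*(-10)
y = 0.2530x - 7.4700

y = 0.2530x - 7.4700


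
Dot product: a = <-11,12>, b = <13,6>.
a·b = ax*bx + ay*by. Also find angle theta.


a·b = -11*13 + 12*6 = -143 + 72 = -71
|a| = sqrt(121+144) = 16.2788
|b| = sqrt(169+36) = 14.3178
cos(theta) = -71/(sqrt(265)*sqrt(205)) = -71/sqrt(54325) = -0.304620
theta = arccos(-71/sqrt(54325)) = 107.7353 degrees

a·b = -71, theta = 107.7353 deg


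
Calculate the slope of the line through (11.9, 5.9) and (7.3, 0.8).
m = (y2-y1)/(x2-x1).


dy = 0.8 - 5.9 = -5.1
dx = 7.3 - 11.9 = -4.6
m = -5.1/(-4.6) = 1.1087

m = 1.1087


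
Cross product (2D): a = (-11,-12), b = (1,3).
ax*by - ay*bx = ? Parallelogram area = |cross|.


cross = -11*3 + 12*1 = -33 + 12 = -21
Parallelogram area = |-21| = 21

cross = -21, parallelogram area = 21


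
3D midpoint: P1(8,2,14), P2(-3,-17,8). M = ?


Mx = (8- 3)/2 = 2.5000
My = (2- 17)/2 = -7.5000
Mz = (14+8)/2 = 11.0000

M = (2.5000, -7.5000, 11.0000)


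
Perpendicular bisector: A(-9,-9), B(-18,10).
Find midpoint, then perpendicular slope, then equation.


Midpoint = (-13.5, 0.5)
Slope of AB = dy/dx = 19/(-9) = -2.1111
Perp slope = -dx/dy = 9/19 = 0.4737
b = My - (perp slope)*Mx = 0.5 + (-9*(-13.5))/19 = 0.5 + 6.3947 = 6.8947

y = 0.4737x + 6.8947


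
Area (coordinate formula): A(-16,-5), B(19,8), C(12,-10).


-16*(8+ 10) = -288
19*(-10+ 5) = -95
12*(-5-8) = -156
sum = -539
Area = |-539|/2 = 269.5000

269.5000 sq units


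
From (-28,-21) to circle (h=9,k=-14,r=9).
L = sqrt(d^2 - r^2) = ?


d = sqrt((-28-9)^2 + (-21+ 14)^2) = sqrt(1369+49) = 37.6563
L = sqrt(1418.0000 - 81) = sqrt(1337.0000) = 36.5650

36.5650


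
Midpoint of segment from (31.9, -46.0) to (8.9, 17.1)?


Mx = (31.9 + 8.9)/2 = 40.8/2 = 20.4000
My = (-46.0 + 17.1)/2 = -28.9/2 = -14.4500

(20.4000, -14.4500)


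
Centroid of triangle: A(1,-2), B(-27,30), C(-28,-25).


Gx = (1- 27- 28)/3 = -54/3 = -18.0000
Gy = (-2+30- 25)/3 = 3/3 = 1.0000

G = (-18.0000, 1.0000)


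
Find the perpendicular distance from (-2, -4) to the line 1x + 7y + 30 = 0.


|1*(-2) + 7*(-4) + 30| = |0| = 0
sqrt(1 + 49) = sqrt(50) = 7.0711
d = 0/sqrt(50) = 0

0


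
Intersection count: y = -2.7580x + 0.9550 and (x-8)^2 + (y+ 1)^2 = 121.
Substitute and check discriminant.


Substitute y = -2.7580x + 0.9550: (x-8)^2 + (-2.7580x+0.9550+ 1)^2 = 121
Expand to Ax^2 + Bx + C = 0, where b-k = 1.955
A = 1+m^2 = 8.606564
B = 2(m(b-k) - h) = 2(-2.7580*1.955 - 8) = -26.78378
C = h^2 + (b-k)^2 - r^2 = 64 + 3.822025 - 121 = -53.177975
disc = B^2-4AC = 717.3709 + 1830.7186 = 2548.0895
disc > 0

2 intersection points


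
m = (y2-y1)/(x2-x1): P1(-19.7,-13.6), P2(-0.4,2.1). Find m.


dy = 2.1 + 13.6 = 15.7
dx = -0.4 + 19.7 = 19.3
m = 15.7/19.3 = 0.8135

m = 0.8135


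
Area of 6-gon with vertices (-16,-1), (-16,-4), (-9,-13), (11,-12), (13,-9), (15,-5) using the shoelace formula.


sum(xi*y_{i+1}) = -16*(-4) - 16*(-13) - 9*(-12) + 11*(-9) + 13*(-5) + 15*(-1) = 201
sum(yi*x_{i+1}) = -1*(-16) - 4*(-9) - 13*11 - 12*13 - 9*15 - 5*(-16) = -302
Area = |201 + 302|/2 = 503/2 = 251.5000

251.5000 sq units


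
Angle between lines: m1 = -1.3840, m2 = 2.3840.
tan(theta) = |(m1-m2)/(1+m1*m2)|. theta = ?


m1-m2 = -3.768
1+m1*m2 = -2.299456
tan(theta) = |-3.768/(-2.299456)| = 1.638648
theta = arctan(|-3.768/(-2.299456)|) = 58.6060 degrees (acute angle)

58.6060 degrees


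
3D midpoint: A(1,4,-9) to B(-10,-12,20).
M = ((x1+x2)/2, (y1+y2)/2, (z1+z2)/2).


Mx = (1- 10)/2 = -4.5000
My = (4- 12)/2 = -4.0000
Mz = (-9+20)/2 = 5.5000

M = (-4.5000, -4.0000, 5.5000)


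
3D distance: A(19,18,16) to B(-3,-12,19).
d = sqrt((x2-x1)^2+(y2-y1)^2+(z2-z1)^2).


dx=-22, dy=-30, dz=3
d = sqrt(484+900+9) = sqrt(1393) = 37.3229

37.3229


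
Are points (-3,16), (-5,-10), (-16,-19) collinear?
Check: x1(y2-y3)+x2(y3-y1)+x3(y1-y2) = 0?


-3*(-10+ 19) - 5*(-19-16) - 16*(16+ 10)
= -27 + 175 - 416 = -268

No, not collinear (determinant = -268)


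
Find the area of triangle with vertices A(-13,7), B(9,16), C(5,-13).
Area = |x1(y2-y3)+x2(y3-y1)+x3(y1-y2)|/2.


-13*(16+ 13) = -377
9*(-13-7) = -180
5*(7-16) = -45
sum = -602
Area = |-602|/2 = 301.0000

301.0000 sq units


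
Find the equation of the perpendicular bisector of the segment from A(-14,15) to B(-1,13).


Midpoint = (-7.5, 14)
Slope of AB = dy/dx = -2/13 = -0.1538
Perp slope = -dx/dy = 13/2 = 6.5000
b = My - (perp slope)*Mx = 14 + (13*(-7.5))/(-2) = 14 + 48.7500 = 62.7500

y = 6.5000x + 62.7500


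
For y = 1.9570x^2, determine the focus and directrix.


a = 1.9570
1/(4a) = 0.1277
Focus = (0, 0.1277)
Directrix: y = -0.1277

Focus = (0, 0.1277), Directrix: y = -0.1277


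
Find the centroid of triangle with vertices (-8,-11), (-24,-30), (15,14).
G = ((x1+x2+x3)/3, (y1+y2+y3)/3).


Gx = (-8- 24+15)/3 = -17/3 = -5.6667
Gy = (-11- 30+14)/3 = -27/3 = -9.0000

G = (-5.6667, -9.0000)


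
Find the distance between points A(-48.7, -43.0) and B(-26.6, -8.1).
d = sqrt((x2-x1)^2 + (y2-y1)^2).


dx = -26.6 + 48.7 = 22.1
dy = -8.1 + 43.0 = 34.9
d = sqrt(488.41 + 1218.01) = sqrt(1706.42) = 41.3088

41.3088


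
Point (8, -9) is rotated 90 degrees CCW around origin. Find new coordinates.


cos(90) = 0, sin(90) = 1
x' = 8*0 + 9*1 = 9
y' = 8*1 - 9*0 = 8

(9, 8)


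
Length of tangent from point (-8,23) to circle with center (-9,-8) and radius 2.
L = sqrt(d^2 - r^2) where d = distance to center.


d = sqrt((-8+ 9)^2 + (23+ 8)^2) = sqrt(1+961) = 31.0161
L = sqrt(962.0000 - 4) = sqrt(958.0000) = 30.9516

30.9516


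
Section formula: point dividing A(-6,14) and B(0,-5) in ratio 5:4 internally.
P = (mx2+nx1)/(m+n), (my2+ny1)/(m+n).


Px = (5*0 + 4*(-6))/9 = -24/9 = -2.6667
Py = (5*(-5) + 4*14)/9 = 31/9 = 3.4444

P = (-2.6667, 3.4444)


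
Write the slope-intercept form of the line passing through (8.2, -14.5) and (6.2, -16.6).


m = (-2.1)/(-2) = 1.0500
b = y1 - m*x1 = -14.5 - (-2.1*8.2)/(-2) = -14.5 - 8.6100 = -23.1100

y = 1.0500x - 23.1100


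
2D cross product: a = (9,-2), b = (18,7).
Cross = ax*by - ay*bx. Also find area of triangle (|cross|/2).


cross = 9*7 + 2*18 = 63 + 36 = 99
Triangle area = |99|/2 = 99/2 = 49.5000

cross = 99, triangle area = 49.5000


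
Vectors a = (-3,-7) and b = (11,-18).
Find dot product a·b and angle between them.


a·b = -3*11 - 7*(-18) = -33 + 126 = 93
|a| = sqrt(9+49) = 7.6158
|b| = sqrt(121+324) = 21.0950
cos(theta) = 93/(sqrt(58)*sqrt(445)) = 93/sqrt(25810) = 0.578881
theta = arccos(93/sqrt(25810)) = 54.6282 degrees

a·b = 93, theta = 54.6282 deg


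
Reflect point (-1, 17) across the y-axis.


Reflection rule for y-axis: (-x, y)
(-1, 17) -> (1, 17)

(1, 17)


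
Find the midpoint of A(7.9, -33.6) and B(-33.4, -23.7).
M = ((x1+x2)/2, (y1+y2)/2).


Mx = (7.9 - 33.4)/2 = -25.5/2 = -12.7500
My = (-33.6 - 23.7)/2 = -57.3/2 = -28.6500

(-12.7500, -28.6500)


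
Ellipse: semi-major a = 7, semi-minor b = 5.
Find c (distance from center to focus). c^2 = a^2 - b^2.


c^2 = 7^2 - 5^2 = 49 - 25 = 24
c = sqrt(24) = 4.8990

c = 4.8990


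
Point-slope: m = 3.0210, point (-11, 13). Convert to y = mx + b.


y - 13 = 3.0210(x + 11)
y = 3.0210x + 13 - 3.0210*(-11)
y = 3.0210x + 46.2310

y = 3.0210x + 46.2310


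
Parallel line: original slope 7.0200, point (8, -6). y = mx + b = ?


Parallel lines have equal slopes.
m2 = 7.0200
b2 = -6 - 7.0200*8 = -62.1600

y = 7.0200x - 62.1600


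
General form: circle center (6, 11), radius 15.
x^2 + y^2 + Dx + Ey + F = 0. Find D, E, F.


(x-6)^2 + (y-11)^2 = 15^2
D = -2h = -12, E = -2k = -22
F = h^2+k^2-r^2 = 36+121-225 = -68

D = -12, E = -22, F = -68


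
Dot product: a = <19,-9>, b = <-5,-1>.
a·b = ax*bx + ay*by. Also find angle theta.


a·b = 19*(-5) - 9*(-1) = -95 + 9 = -86
|a| = sqrt(361+81) = 21.0238
|b| = sqrt(25+1) = 5.0990
cos(theta) = -86/(sqrt(442)*sqrt(26)) = -86/sqrt(11492) = -0.802233
theta = arccos(-86/sqrt(11492)) = 143.3439 degrees

a·b = -86, theta = 143.3439 deg


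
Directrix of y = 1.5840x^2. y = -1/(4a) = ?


a = 1.5840
1/(4a) = 0.1578
directrix: y = -0.1578 = -0.1578

y = -0.1578


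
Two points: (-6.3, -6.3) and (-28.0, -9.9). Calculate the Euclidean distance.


dx = -28.0 + 6.3 = -21.7
dy = -9.9 + 6.3 = -3.6
d = sqrt(470.89 + 12.96) = sqrt(483.85) = 21.9966

21.9966


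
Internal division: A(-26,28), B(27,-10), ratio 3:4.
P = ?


Px = (3*27 + 4*(-26))/7 = -23/7 = -3.2857
Py = (3*(-10) + 4*28)/7 = 82/7 = 11.7143

P = (-3.2857, 11.7143)


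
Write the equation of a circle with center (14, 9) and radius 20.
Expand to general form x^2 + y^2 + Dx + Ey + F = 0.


(x-14)^2 + (y-9)^2 = 20^2
D = -2h = -28, E = -2k = -18
F = h^2+k^2-r^2 = 196+81-400 = -123

x^2 + y^2 - 28x - 18y - 123 = 0


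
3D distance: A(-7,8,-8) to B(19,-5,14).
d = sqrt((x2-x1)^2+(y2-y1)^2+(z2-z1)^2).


dx=26, dy=-13, dz=22
d = sqrt(676+169+484) = sqrt(1329) = 36.4555

36.4555


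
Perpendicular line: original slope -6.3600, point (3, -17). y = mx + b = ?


Perpendicular slope = -1/m1 = -1/(-6.3600) = 0.1572
b2 = y0 - m2*x0 = -17 + 3/(-6.3600) = -17 - 0.4717 = -17.4717

y = 0.1572x - 17.4717


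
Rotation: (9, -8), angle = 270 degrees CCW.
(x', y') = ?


cos(270) = 0, sin(270) = -1
x' = 9*0 + 8*(-1) = -8
y' = 9*(-1) - 8*0 = -9

(-8, -9)


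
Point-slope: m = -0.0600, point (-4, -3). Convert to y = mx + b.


y + 3 = -0.0600(x + 4)
y = -0.0600x - 3 + 0.0600*(-4)
y = -0.0600x - 3.2400

y = -0.0600x - 3.2400


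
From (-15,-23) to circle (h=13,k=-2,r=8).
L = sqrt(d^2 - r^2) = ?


d = sqrt((-15-13)^2 + (-23+ 2)^2) = sqrt(784+441) = 35.0000
L = sqrt(1225.0000 - 64) = sqrt(1161.0000) = 34.0735

34.0735


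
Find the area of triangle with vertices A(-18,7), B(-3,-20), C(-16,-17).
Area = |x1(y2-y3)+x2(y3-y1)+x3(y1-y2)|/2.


-18*(-20+ 17) = 54
-3*(-17-7) = 72
-16*(7+ 20) = -432
sum = -306
Area = |-306|/2 = 153.0000

153.0000 sq units


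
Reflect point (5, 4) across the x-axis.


Reflection rule for x-axis: (x, -y)
(5, 4) -> (5, -4)

(5, -4)


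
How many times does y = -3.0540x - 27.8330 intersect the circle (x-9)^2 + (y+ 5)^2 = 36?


Substitute y = -3.0540x - 27.8330: (x-9)^2 + (-3.0540x- 27.8330+ 5)^2 = 36
Expand to Ax^2 + Bx + C = 0, where b-k = -22.833
A = 1+m^2 = 10.326916
B = 2(m(b-k) - h) = 2(-3.0540*(-22.833) - 9) = 121.463964
C = h^2 + (b-k)^2 - r^2 = 81 + 521.345889 - 36 = 566.345889
disc = B^2-4AC = 14753.4946 - 23394.4257 = -8640.9311
disc < 0

0 intersection points


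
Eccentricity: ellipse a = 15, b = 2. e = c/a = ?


c = sqrt(225-4) = sqrt(221) = 14.8661
e = c/a = sqrt(221)/15 = 0.9911

e = 0.9911


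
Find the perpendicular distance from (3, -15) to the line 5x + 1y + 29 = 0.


|5*3 + 1*(-15) + 29| = |29| = 29
sqrt(25 + 1) = sqrt(26) = 5.0990
d = 29/sqrt(26) = 5.6874

5.6874


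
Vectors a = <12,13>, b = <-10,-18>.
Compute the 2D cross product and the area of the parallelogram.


cross = 12*(-18) - 13*(-10) = -216 + 130 = -86
Parallelogram area = |-86| = 86

cross = -86, parallelogram area = 86


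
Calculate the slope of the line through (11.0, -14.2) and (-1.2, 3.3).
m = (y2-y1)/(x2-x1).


dy = 3.3 + 14.2 = 17.5
dx = -1.2 - 11.0 = -12.2
m = 17.5/(-12.2) = -1.4344

m = -1.4344


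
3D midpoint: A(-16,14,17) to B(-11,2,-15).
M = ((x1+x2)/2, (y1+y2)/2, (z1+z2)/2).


Mx = (-16- 11)/2 = -13.5000
My = (14+2)/2 = 8.0000
Mz = (17- 15)/2 = 1.0000

M = (-13.5000, 8.0000, 1.0000)


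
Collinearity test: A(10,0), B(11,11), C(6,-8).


10*(11+ 8) + 11*(-8-0) + 6*(0-11)
= 190 - 88 - 66 = 36

No, not collinear (determinant = 36)


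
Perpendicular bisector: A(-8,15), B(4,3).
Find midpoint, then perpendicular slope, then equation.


Midpoint = (-2, 9)
Slope of AB = dy/dx = -12/12 = -1.0000
Perp slope = -dx/dy = 12/12 = 1.0000
b = My - (perp slope)*Mx = 9 + (12*(-2))/(-12) = 9 + 2.0000 = 11.0000

y = 1.0000x + 11.0000


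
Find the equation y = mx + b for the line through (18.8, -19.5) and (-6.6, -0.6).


m = (18.9)/(-25.4) = -0.7441
b = y1 - m*x1 = -19.5 - (18.9*18.8)/(-25.4) = -19.5 + 13.9890 = -5.5110

y = -0.7441x - 5.5110


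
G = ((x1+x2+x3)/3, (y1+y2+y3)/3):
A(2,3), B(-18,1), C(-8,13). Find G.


Gx = (2- 18- 8)/3 = -24/3 = -8.0000
Gy = (3+1+13)/3 = 17/3 = 5.6667

G = (-8.0000, 5.6667)


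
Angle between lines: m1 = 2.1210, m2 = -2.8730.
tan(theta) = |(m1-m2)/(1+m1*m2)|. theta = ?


m1-m2 = 4.994
1+m1*m2 = -5.093633
tan(theta) = |4.994/(-5.093633)| = 0.980440
theta = arctan(|4.994/(-5.093633)|) = 44.4341 degrees (acute angle)

44.4341 degrees


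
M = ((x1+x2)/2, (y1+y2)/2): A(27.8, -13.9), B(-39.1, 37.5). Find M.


Mx = (27.8 - 39.1)/2 = -11.3/2 = -5.6500
My = (-13.9 + 37.5)/2 = 23.6/2 = 11.8000

(-5.6500, 11.8000)


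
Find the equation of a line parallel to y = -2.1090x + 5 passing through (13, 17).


Parallel lines have equal slopes.
m2 = -2.1090
b2 = 17 + 2.1090*13 = 44.4170

y = -2.1090x + 44.4170


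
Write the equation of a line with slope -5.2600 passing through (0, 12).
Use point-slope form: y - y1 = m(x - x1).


y - 12 = -5.2600(x - 0)
y = -5.2600x + 12 + 5.2600*0
y = -5.2600x + 12.0000

y = -5.2600x + 12.0000


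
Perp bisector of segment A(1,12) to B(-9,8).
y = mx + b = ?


Midpoint = (-4, 10)
Slope of AB = dy/dx = -4/(-10) = 0.4000
Perp slope = -dx/dy = -10/4 = -2.5000
b = My - (perp slope)*Mx = 10 + (-10*(-4))/(-4) = 10 - 10.0000 = 0

y = -2.5000x + 0


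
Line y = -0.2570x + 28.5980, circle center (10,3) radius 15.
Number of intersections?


Substitute y = -0.2570x + 28.5980: (x-10)^2 + (-0.2570x+28.5980-3)^2 = 225
Expand to Ax^2 + Bx + C = 0, where b-k = 25.598
A = 1+m^2 = 1.066049
B = 2(m(b-k) - h) = 2(-0.2570*25.598 - 10) = -33.157372
C = h^2 + (b-k)^2 - r^2 = 100 + 655.257604 - 225 = 530.257604
disc = B^2-4AC = 1099.4113 - 2261.1224 = -1161.7111
disc < 0

0 intersection points


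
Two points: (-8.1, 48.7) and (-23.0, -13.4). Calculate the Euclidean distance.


dx = -23.0 + 8.1 = -14.9
dy = -13.4 - 48.7 = -62.1
d = sqrt(222.01 + 3856.41) = sqrt(4078.42) = 63.8625

63.8625


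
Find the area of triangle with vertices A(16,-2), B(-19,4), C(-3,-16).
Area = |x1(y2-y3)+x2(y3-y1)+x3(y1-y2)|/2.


16*(4+ 16) = 320
-19*(-16+ 2) = 266
-3*(-2-4) = 18
sum = 604
Area = |604|/2 = 302.0000

302.0000 sq units


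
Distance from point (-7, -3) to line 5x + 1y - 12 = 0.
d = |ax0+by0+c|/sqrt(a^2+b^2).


|5*(-7) + 1*(-3) - 12| = |-50| = 50
sqrt(25 + 1) = sqrt(26) = 5.0990
d = 50/sqrt(26) = 9.8058

9.8058


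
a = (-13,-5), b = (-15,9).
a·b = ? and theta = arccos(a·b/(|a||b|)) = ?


a·b = -13*(-15) - 5*9 = 195 - 45 = 150
|a| = sqrt(169+25) = 13.9284
|b| = sqrt(225+81) = 17.4929
cos(theta) = 150/(sqrt(194)*sqrt(306)) = 150/sqrt(59364) = 0.615644
theta = arccos(150/sqrt(59364)) = 52.0013 degrees

a·b = 150, theta = 52.0013 deg


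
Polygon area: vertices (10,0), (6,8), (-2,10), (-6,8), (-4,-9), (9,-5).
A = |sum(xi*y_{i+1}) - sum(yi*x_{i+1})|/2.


sum(xi*y_{i+1}) = 10*8 + 6*10 - 2*8 - 6*(-9) - 4*(-5) + 9*0 = 198
sum(yi*x_{i+1}) = 0*6 + 8*(-2) + 10*(-6) + 8*(-4) - 9*9 - 5*10 = -239
Area = |198 + 239|/2 = 437/2 = 218.5000

218.5000 sq units


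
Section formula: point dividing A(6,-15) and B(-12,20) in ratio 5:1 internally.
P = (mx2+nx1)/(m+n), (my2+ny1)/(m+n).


Px = (5*(-12) + 1*6)/6 = -54/6 = -9.0000
Py = (5*20 + 1*(-15))/6 = 85/6 = 14.1667

P = (-9.0000, 14.1667)


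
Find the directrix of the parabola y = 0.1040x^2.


a = 0.1040
1/(4a) = 2.4038
directrix: y = -2.4038 = -2.4038

y = -2.4038


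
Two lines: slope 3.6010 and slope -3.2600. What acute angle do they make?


m1-m2 = 6.861
1+m1*m2 = -10.73926
tan(theta) = |6.861/(-10.73926)| = 0.638871
theta = arctan(|6.861/(-10.73926)|) = 32.5733 degrees (acute angle)

32.5733 degrees


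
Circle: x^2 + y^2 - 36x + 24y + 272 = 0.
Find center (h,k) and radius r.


h = -D/2 = 36/2 = 18
k = -E/2 = -24/2 = -12
r^2 = h^2 + k^2 - F = 324 + 144 - 272 = 196
r = 14

Center (18, -12), radius = 14


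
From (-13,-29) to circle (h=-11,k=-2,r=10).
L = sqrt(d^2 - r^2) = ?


d = sqrt((-13+ 11)^2 + (-29+ 2)^2) = sqrt(4+729) = 27.0740
L = sqrt(733.0000 - 100) = sqrt(633.0000) = 25.1595

25.1595


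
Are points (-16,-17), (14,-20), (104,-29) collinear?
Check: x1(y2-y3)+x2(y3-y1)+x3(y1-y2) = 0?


-16*(-20+ 29) + 14*(-29+ 17) + 104*(-17+ 20)
= -144 - 168 + 312 = 0

Yes, collinear (determinant = 0)


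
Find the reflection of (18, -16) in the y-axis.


Reflection rule for y-axis: (-x, y)
(18, -16) -> (-18, -16)

(-18, -16)


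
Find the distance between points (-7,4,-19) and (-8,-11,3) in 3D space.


dx=-1, dy=-15, dz=22
d = sqrt(1+225+484) = sqrt(710) = 26.6458

26.6458


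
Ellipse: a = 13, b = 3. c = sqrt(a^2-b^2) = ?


c^2 = 13^2 - 3^2 = 169 - 9 = 160
c = sqrt(160) = 12.6491

c = 12.6491


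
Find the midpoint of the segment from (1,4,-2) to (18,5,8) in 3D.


Mx = (1+18)/2 = 9.5000
My = (4+5)/2 = 4.5000
Mz = (-2+8)/2 = 3.0000

M = (9.5000, 4.5000, 3.0000)


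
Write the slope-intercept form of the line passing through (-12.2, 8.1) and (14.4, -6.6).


m = (-14.7)/(26.6) = -0.5526
b = y1 - m*x1 = 8.1 - (-14.7*(-12.2))/(26.6) = 8.1 - 6.7421 = 1.3579

y = -0.5526x + 1.3579


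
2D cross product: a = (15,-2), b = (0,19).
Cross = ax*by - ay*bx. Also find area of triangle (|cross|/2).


cross = 15*19 + 2*0 = 285 - 0 = 285
Triangle area = |285|/2 = 285/2 = 142.5000

cross = 285, triangle area = 142.5000


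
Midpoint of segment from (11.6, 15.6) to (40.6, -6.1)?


Mx = (11.6 + 40.6)/2 = 52.2/2 = 26.1000
My = (15.6 - 6.1)/2 = 9.5/2 = 4.7500

(26.1000, 4.7500)


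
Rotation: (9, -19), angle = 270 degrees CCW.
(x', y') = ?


cos(270) = 0, sin(270) = -1
x' = 9*0 + 19*(-1) = -19
y' = 9*(-1) - 19*0 = -9

(-19, -9)


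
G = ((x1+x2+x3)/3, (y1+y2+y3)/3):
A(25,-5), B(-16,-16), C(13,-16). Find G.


Gx = (25- 16+13)/3 = 22/3 = 7.3333
Gy = (-5- 16- 16)/3 = -37/3 = -12.3333

G = (7.3333, -12.3333)


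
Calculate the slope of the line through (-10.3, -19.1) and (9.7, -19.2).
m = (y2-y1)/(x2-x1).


dy = -19.2 + 19.1 = -0.1
dx = 9.7 + 10.3 = 20.0
m = -0.1/20.0 = -0.0050

m = -0.0050


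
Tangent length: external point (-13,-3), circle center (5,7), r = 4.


d = sqrt((-13-5)^2 + (-3-7)^2) = sqrt(324+100) = 20.5913
L = sqrt(424.0000 - 16) = sqrt(408.0000) = 20.1990

20.1990


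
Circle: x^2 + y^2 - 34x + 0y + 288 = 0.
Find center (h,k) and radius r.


h = -D/2 = 34/2 = 17
k = -E/2 = 0/2 = 0
r^2 = h^2 + k^2 - F = 289 + 0 - 288 = 1
r = 1

Center (17, 0), radius = 1


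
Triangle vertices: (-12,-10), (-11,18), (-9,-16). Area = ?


-12*(18+ 16) = -408
-11*(-16+ 10) = 66
-9*(-10-18) = 252
sum = -90
Area = |-90|/2 = 45.0000

45.0000 sq units


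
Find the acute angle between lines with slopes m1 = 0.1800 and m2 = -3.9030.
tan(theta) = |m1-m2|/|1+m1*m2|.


m1-m2 = 4.083
1+m1*m2 = 0.29746
tan(theta) = |4.083/0.29746| = 13.726215
theta = arctan(|4.083/0.29746|) = 85.8332 degrees (acute angle)

85.8332 degrees


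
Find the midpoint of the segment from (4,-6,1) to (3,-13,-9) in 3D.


Mx = (4+3)/2 = 3.5000
My = (-6- 13)/2 = -9.5000
Mz = (1- 9)/2 = -4.0000

M = (3.5000, -9.5000, -4.0000)


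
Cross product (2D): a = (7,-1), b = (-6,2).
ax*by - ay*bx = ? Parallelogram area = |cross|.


cross = 7*2 + 1*(-6) = 14 - 6 = 8
Parallelogram area = |8| = 8

cross = 8, parallelogram area = 8


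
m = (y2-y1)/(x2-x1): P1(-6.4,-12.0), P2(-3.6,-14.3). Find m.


dy = -14.3 + 12.0 = -2.3
dx = -3.6 + 6.4 = 2.8
m = -2.3/2.8 = -0.8214

m = -0.8214


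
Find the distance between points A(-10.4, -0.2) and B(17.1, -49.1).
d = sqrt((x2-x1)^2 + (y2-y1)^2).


dx = 17.1 + 10.4 = 27.5
dy = -49.1 + 0.2 = -48.9
d = sqrt(756.25 + 2391.21) = sqrt(3147.46) = 56.1022

56.1022


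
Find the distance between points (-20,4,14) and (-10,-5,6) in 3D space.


dx=10, dy=-9, dz=-8
d = sqrt(100+81+64) = sqrt(245) = 15.6525

15.6525


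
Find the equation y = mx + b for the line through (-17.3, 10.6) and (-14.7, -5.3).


m = (-15.9)/(2.6) = -6.1154
b = y1 - m*x1 = 10.6 - (-15.9*(-17.3))/(2.6) = 10.6 - 105.7962 = -95.1962

y = -6.1154x - 95.1962


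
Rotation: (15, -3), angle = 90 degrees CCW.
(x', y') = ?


cos(90) = 0, sin(90) = 1
x' = 15*0 + 3*1 = 3
y' = 15*1 - 3*0 = 15

(3, 15)


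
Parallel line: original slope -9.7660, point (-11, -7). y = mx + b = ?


Parallel lines have equal slopes.
m2 = -9.7660
b2 = -7 + 9.7660*(-11) = -114.4260

y = -9.7660x - 114.4260


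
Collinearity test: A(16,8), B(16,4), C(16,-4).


16*(4+ 4) + 16*(-4-8) + 16*(8-4)
= 128 - 192 + 64 = 0

Yes, collinear (determinant = 0)


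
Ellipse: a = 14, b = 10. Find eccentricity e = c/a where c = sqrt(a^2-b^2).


c = sqrt(196-100) = sqrt(96) = 9.7980
e = c/a = sqrt(96)/14 = 0.6999

e = 0.6999


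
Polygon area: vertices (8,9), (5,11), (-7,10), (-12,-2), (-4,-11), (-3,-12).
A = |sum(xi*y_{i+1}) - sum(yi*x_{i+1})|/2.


sum(xi*y_{i+1}) = 8*11 + 5*10 - 7*(-2) - 12*(-11) - 4*(-12) - 3*9 = 305
sum(yi*x_{i+1}) = 9*5 + 11*(-7) + 10*(-12) - 2*(-4) - 11*(-3) - 12*8 = -207
Area = |305 + 207|/2 = 512/2 = 256.0000

256.0000 sq units


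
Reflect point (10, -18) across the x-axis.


Reflection rule for x-axis: (x, -y)
(10, -18) -> (10, 18)

(10, 18)


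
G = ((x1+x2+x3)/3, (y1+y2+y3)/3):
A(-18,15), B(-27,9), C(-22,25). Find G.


Gx = (-18- 27- 22)/3 = -67/3 = -22.3333
Gy = (15+9+25)/3 = 49/3 = 16.3333

G = (-22.3333, 16.3333)


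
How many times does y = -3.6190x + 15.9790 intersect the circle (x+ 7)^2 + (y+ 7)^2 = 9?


Substitute y = -3.6190x + 15.9790: (x+ 7)^2 + (-3.6190x+15.9790+ 7)^2 = 9
Expand to Ax^2 + Bx + C = 0, where b-k = 22.979
A = 1+m^2 = 14.097161
B = 2(m(b-k) - h) = 2(-3.6190*22.979 + 7) = -152.322002
C = h^2 + (b-k)^2 - r^2 = 49 + 528.034441 - 9 = 568.034441
disc = B^2-4AC = 23201.9923 - 32030.6919 = -8828.6996
disc < 0

0 intersection points


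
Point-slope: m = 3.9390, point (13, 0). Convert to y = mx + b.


y - 0 = 3.9390(x - 13)
y = 3.9390x + 0 - 3.9390*13
y = 3.9390x - 51.2070

y = 3.9390x - 51.2070


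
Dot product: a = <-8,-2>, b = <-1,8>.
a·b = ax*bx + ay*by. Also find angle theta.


a·b = -8*(-1) - 2*8 = 8 - 16 = -8
|a| = sqrt(64+4) = 8.2462
|b| = sqrt(1+64) = 8.0623
cos(theta) = -8/(sqrt(68)*sqrt(65)) = -8/sqrt(4420) = -0.120331
theta = arccos(-8/sqrt(4420)) = 96.9112 degrees

a·b = -8, theta = 96.9112 deg


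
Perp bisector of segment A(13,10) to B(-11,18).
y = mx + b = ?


Midpoint = (1, 14)
Slope of AB = dy/dx = 8/(-24) = -0.3333
Perp slope = -dx/dy = 24/8 = 3.0000
b = My - (perp slope)*Mx = 14 + (-24*1)/8 = 14 - 3.0000 = 11.0000

y = 3.0000x + 11.0000


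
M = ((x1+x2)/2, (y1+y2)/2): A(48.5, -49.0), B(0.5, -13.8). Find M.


Mx = (48.5 + 0.5)/2 = 49.0/2 = 24.5000
My = (-49.0 - 13.8)/2 = -62.8/2 = -31.4000

(24.5000, -31.4000)


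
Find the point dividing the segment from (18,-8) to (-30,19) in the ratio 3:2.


Px = (3*(-30) + 2*18)/5 = -54/5 = -10.8000
Py = (3*19 + 2*(-8))/5 = 41/5 = 8.2000

P = (-10.8000, 8.2000)


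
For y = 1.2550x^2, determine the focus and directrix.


a = 1.2550
1/(4a) = 0.1992
Focus = (0, 0.1992)
Directrix: y = -0.1992

Focus = (0, 0.1992), Directrix: y = -0.1992


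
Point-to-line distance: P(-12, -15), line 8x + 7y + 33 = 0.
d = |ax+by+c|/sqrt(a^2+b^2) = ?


|8*(-12) + 7*(-15) + 33| = |-168| = 168
sqrt(64 + 49) = sqrt(113) = 10.6301
d = 168/sqrt(113) = 15.8041

15.8041


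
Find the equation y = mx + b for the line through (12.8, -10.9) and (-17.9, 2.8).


m = (13.7)/(-30.7) = -0.4463
b = y1 - m*x1 = -10.9 - (13.7*12.8)/(-30.7) = -10.9 + 5.7121 = -5.1879

y = -0.4463x - 5.1879


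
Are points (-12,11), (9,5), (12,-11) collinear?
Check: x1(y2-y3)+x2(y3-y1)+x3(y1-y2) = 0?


-12*(5+ 11) + 9*(-11-11) + 12*(11-5)
= -192 - 198 + 72 = -318

No, not collinear (determinant = -318)


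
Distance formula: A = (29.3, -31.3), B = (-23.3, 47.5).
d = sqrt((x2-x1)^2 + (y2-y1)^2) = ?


dx = -23.3 - 29.3 = -52.6
dy = 47.5 + 31.3 = 78.8
d = sqrt(2766.76 + 6209.44) = sqrt(8976.2) = 94.7428

94.7428


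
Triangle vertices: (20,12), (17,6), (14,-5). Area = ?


20*(6+ 5) = 220
17*(-5-12) = -289
14*(12-6) = 84
sum = 15
Area = |15|/2 = 7.5000

7.5000 sq units


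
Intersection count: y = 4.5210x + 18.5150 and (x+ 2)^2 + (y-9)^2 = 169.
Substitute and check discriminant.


Substitute y = 4.5210x + 18.5150: (x+ 2)^2 + (4.5210x+18.5150-9)^2 = 169
Expand to Ax^2 + Bx + C = 0, where b-k = 9.515
A = 1+m^2 = 21.439441
B = 2(m(b-k) - h) = 2(4.5210*9.515 + 2) = 90.03463
C = h^2 + (b-k)^2 - r^2 = 4 + 90.535225 - 169 = -74.464775
disc = B^2-4AC = 8106.2346 + 6385.9326 = 14492.1672
disc > 0

2 intersection points


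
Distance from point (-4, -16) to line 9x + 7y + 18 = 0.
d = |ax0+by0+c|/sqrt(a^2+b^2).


|9*(-4) + 7*(-16) + 18| = |-130| = 130
sqrt(81 + 49) = sqrt(130) = 11.4018
d = 130/sqrt(130) = 11.4018

11.4018


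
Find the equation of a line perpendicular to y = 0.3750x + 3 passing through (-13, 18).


Perpendicular slope = -1/m1 = -1/0.3750 = -2.6667
b2 = y0 - m2*x0 = 18 - 13/0.3750 = 18 - 34.6667 = -16.6667

y = -2.6667x - 16.6667


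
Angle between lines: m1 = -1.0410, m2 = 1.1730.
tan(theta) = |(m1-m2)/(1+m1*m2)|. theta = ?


m1-m2 = -2.214
1+m1*m2 = -0.221093
tan(theta) = |-2.214/(-0.221093)| = 10.013886
theta = arctan(|-2.214/(-0.221093)|) = 84.2973 degrees (acute angle)

84.2973 degrees


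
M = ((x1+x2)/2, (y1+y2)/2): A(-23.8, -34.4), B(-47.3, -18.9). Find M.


Mx = (-23.8 - 47.3)/2 = -71.1/2 = -35.5500
My = (-34.4 - 18.9)/2 = -53.3/2 = -26.6500

(-35.5500, -26.6500)


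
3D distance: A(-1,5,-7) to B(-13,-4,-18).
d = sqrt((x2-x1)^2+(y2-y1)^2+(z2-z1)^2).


dx=-12, dy=-9, dz=-11
d = sqrt(144+81+121) = sqrt(346) = 18.6011

18.6011


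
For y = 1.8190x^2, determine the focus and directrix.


a = 1.8190
1/(4a) = 0.1374
Focus = (0, 0.1374)
Directrix: y = -0.1374

Focus = (0, 0.1374), Directrix: y = -0.1374


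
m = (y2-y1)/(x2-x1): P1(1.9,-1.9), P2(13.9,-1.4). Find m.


dy = -1.4 + 1.9 = 0.5
dx = 13.9 - 1.9 = 12.0
m = 0.5/12.0 = 0.0417

m = 0.0417


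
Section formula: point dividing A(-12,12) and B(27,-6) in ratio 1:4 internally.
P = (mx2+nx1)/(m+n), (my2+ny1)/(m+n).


Px = (1*27 + 4*(-12))/5 = -21/5 = -4.2000
Py = (1*(-6) + 4*12)/5 = 42/5 = 8.4000

P = (-4.2000, 8.4000)


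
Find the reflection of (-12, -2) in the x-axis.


Reflection rule for x-axis: (x, -y)
(-12, -2) -> (-12, 2)

(-12, 2)


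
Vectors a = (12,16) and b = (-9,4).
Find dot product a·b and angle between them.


a·b = 12*(-9) + 16*4 = -108 + 64 = -44
|a| = sqrt(144+256) = 20.0000
|b| = sqrt(81+16) = 9.8489
cos(theta) = -44/(sqrt(400)*sqrt(97)) = -44/sqrt(38800) = -0.223376
theta = arccos(-44/sqrt(38800)) = 102.9074 degrees

a·b = -44, theta = 102.9074 deg


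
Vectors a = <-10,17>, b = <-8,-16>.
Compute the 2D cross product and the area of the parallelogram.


cross = -10*(-16) - 17*(-8) = 160 + 136 = 296
Parallelogram area = |296| = 296

cross = 296, parallelogram area = 296


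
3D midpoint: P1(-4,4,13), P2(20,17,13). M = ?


Mx = (-4+20)/2 = 8.0000
My = (4+17)/2 = 10.5000
Mz = (13+13)/2 = 13.0000

M = (8.0000, 10.5000, 13.0000)


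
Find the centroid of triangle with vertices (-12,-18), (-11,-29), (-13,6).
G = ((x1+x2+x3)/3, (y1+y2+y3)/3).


Gx = (-12- 11- 13)/3 = -36/3 = -12.0000
Gy = (-18- 29+6)/3 = -41/3 = -13.6667

G = (-12.0000, -13.6667)


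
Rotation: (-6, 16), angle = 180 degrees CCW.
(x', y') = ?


cos(180) = -1, sin(180) = 0
x' = -6*(-1) - 16*0 = 6
y' = -6*0 + 16*(-1) = -16

(6, -16)


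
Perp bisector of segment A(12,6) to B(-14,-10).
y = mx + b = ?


Midpoint = (-1, -2)
Slope of AB = dy/dx = -16/(-26) = 0.6154
Perp slope = -dx/dy = -26/16 = -1.6250
b = My - (perp slope)*Mx = -2 + (-26*(-1))/(-16) = -2 - 1.6250 = -3.6250

y = -1.6250x - 3.6250


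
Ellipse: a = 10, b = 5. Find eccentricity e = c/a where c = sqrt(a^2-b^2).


c = sqrt(100-25) = sqrt(75) = 8.6603
e = c/a = sqrt(75)/10 = 0.8660

e = 0.8660


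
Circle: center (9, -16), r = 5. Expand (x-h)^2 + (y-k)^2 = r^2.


(x-9)^2 + (y+ 16)^2 = 5^2
D = -2h = -18, E = -2k = 32
F = h^2+k^2-r^2 = 81+256-25 = 312

x^2 + y^2 - 18x + 32y + 312 = 0


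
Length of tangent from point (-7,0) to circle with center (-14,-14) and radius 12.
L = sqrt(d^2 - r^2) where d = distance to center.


d = sqrt((-7+ 14)^2 + (0+ 14)^2) = sqrt(49+196) = 15.6525
L = sqrt(245.0000 - 144) = sqrt(101.0000) = 10.0499

10.0499


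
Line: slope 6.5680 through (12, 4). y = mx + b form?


y - 4 = 6.5680(x - 12)
y = 6.5680x + 4 - 6.5680*12
y = 6.5680x - 74.8160

y = 6.5680x - 74.8160


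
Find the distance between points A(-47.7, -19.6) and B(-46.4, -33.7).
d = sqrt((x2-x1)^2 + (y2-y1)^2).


dx = -46.4 + 47.7 = 1.3
dy = -33.7 + 19.6 = -14.1
d = sqrt(1.69 + 198.81) = sqrt(200.5) = 14.1598

14.1598


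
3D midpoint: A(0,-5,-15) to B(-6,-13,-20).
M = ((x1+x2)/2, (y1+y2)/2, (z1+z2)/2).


Mx = (0- 6)/2 = -3.0000
My = (-5- 13)/2 = -9.0000
Mz = (-15- 20)/2 = -17.5000

M = (-3.0000, -9.0000, -17.5000)


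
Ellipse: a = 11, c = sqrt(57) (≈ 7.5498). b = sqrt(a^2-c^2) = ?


b^2 = 11^2 - (sqrt(57))^2 = 121 - 57 = 64
b = sqrt(64) = 8

b = 8
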